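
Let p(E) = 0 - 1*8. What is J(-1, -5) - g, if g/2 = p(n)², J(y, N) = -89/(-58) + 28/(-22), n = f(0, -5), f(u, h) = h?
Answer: -81497/638 ≈ -127.74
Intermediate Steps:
n = -5
J(y, N) = 167/638 (J(y, N) = -89*(-1/58) + 28*(-1/22) = 89/58 - 14/11 = 167/638)
p(E) = -8 (p(E) = 0 - 8 = -8)
g = 128 (g = 2*(-8)² = 2*64 = 128)
J(-1, -5) - g = 167/638 - 1*128 = 167/638 - 128 = -81497/638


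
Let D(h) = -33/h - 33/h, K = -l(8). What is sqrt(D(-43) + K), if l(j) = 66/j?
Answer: I*sqrt(49665)/86 ≈ 2.5914*I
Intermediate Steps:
K = -33/4 (K = -66/8 = -1*33/4 = -33/4 ≈ -8.2500)
D(h) = -66/h
sqrt(D(-43) + K) = sqrt(-66/(-43) - 33/4) = sqrt(-66*(-1/43) - 33/4) = sqrt(66/43 - 33/4) = sqrt(-1155/172) = I*sqrt(49665)/86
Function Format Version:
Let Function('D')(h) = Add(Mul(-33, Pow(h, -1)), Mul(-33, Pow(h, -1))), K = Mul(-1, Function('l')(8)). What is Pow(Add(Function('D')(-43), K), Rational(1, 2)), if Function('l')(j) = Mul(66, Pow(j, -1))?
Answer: Mul(Rational(1, 86), I, Pow(49665, Rational(1, 2))) ≈ Mul(2.5914, I)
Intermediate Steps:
K = Rational(-33, 4) (K = Mul(-1, Mul(66, Pow(8, -1))) = Mul(-1, Mul(66, Rational(1, 8))) = Mul(-1, Rational(33, 4)) = Rational(-33, 4) ≈ -8.2500)
Function('D')(h) = Mul(-66, Pow(h, -1))
Pow(Add(Function('D')(-43), K), Rational(1, 2)) = Pow(Add(Mul(-66, Pow(-43, -1)), Rational(-33, 4)), Rational(1, 2)) = Pow(Add(Mul(-66, Rational(-1, 43)), Rational(-33, 4)), Rational(1, 2)) = Pow(Add(Rational(66, 43), Rational(-33, 4)), Rational(1, 2)) = Pow(Rational(-1155, 172), Rational(1, 2)) = Mul(Rational(1, 86), I, Pow(49665, Rational(1, 2)))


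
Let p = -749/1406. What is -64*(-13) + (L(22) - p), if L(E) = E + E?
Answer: 1232405/1406 ≈ 876.53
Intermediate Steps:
L(E) = 2*E
p = -749/1406 (p = -749*1/1406 = -749/1406 ≈ -0.53272)
-64*(-13) + (L(22) - p) = -64*(-13) + (2*22 - 1*(-749/1406)) = 832 + (44 + 749/1406) = 832 + 62613/1406 = 1232405/1406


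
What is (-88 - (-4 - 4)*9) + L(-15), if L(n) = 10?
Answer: -6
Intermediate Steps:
(-88 - (-4 - 4)*9) + L(-15) = (-88 - (-4 - 4)*9) + 10 = (-88 - (-8)*9) + 10 = (-88 - 1*(-72)) + 10 = (-88 + 72) + 10 = -16 + 10 = -6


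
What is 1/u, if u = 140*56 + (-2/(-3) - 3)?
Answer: 3/23513 ≈ 0.00012759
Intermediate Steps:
u = 23513/3 (u = 7840 + (-1/3*(-2) - 3) = 7840 + (2/3 - 3) = 7840 - 7/3 = 23513/3 ≈ 7837.7)
1/u = 1/(23513/3) = 3/23513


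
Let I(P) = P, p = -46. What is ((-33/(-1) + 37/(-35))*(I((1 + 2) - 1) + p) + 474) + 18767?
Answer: 624243/35 ≈ 17836.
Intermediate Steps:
((-33/(-1) + 37/(-35))*(I((1 + 2) - 1) + p) + 474) + 18767 = ((-33/(-1) + 37/(-35))*(((1 + 2) - 1) - 46) + 474) + 18767 = ((-33*(-1) + 37*(-1/35))*((3 - 1) - 46) + 474) + 18767 = ((33 - 37/35)*(2 - 46) + 474) + 18767 = ((1118/35)*(-44) + 474) + 18767 = (-49192/35 + 474) + 18767 = -32602/35 + 18767 = 624243/35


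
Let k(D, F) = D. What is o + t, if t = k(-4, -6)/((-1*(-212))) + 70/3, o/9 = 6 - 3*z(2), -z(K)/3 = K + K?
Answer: 63809/159 ≈ 401.31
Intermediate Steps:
z(K) = -6*K (z(K) = -3*(K + K) = -6*K)
o = 378 (o = 9*(6 - (-18)*2) = 9*(6 - 3*(-12)) = 9*(6 + 36) = 9*42 = 378)
t = 3707/159 (t = -4/((-1*(-212))) + 70/3 = -4/212 + 70*(⅓) = -4*1/212 + 70/3 = -1/53 + 70/3 = 3707/159 ≈ 23.314)
o + t = 378 + 3707/159 = 63809/159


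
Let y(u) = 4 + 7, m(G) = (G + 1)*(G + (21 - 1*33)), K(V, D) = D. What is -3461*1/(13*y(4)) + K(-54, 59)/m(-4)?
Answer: -157691/6864 ≈ -22.974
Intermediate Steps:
m(G) = (1 + G)*(-12 + G) (m(G) = (1 + G)*(G + (21 - 33)) = (1 + G)*(G - 12) = (1 + G)*(-12 + G))
y(u) = 11
-3461*1/(13*y(4)) + K(-54, 59)/m(-4) = -3461/(13*11) + 59/(-12 + (-4)**2 - 11*(-4)) = -3461/143 + 59/(-12 + 16 + 44) = -3461*1/143 + 59/48 = -3461/143 + 59*(1/48) = -3461/143 + 59/48 = -157691/6864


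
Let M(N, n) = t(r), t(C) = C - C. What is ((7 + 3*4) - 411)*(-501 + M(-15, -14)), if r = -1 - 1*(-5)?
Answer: 196392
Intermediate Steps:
r = 4 (r = -1 + 5 = 4)
t(C) = 0
M(N, n) = 0
((7 + 3*4) - 411)*(-501 + M(-15, -14)) = ((7 + 3*4) - 411)*(-501 + 0) = ((7 + 12) - 411)*(-501) = (19 - 411)*(-501) = -392*(-501) = 196392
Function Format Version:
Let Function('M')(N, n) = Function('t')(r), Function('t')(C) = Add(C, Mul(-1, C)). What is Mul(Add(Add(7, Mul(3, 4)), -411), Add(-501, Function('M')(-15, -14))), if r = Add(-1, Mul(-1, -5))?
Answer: 196392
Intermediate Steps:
r = 4 (r = Add(-1, 5) = 4)
Function('t')(C) = 0
Function('M')(N, n) = 0
Mul(Add(Add(7, Mul(3, 4)), -411), Add(-501, Function('M')(-15, -14))) = Mul(Add(Add(7, Mul(3, 4)), -411), Add(-501, 0)) = Mul(Add(Add(7, 12), -411), -501) = Mul(Add(19, -411), -501) = Mul(-392, -501) = 196392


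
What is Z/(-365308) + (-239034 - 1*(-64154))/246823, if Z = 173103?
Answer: -106610864809/90166416484 ≈ -1.1824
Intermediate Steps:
Z/(-365308) + (-239034 - 1*(-64154))/246823 = 173103/(-365308) + (-239034 - 1*(-64154))/246823 = 173103*(-1/365308) + (-239034 + 64154)*(1/246823) = -173103/365308 - 174880*1/246823 = -173103/365308 - 174880/246823 = -106610864809/90166416484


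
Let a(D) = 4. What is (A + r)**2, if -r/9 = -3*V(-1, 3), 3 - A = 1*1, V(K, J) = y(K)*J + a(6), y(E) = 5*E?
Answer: 87025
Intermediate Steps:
V(K, J) = 4 + 5*J*K (V(K, J) = (5*K)*J + 4 = 5*J*K + 4 = 4 + 5*J*K)
A = 2 (A = 3 - 1 = 2)
r = -297 (r = -(-27)*(4 + 5*3*(-1)) = -(-27)*(4 - 15) = -(-27)*(-11) = -9*33 = -297)
(A + r)**2 = (2 - 297)**2 = (-295)**2 = 87025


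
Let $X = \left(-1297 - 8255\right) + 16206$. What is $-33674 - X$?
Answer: $-40328$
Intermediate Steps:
$X = 6654$ ($X = -9552 + 16206 = 6654$)
$-33674 - X = -33674 - 6654 = -40328$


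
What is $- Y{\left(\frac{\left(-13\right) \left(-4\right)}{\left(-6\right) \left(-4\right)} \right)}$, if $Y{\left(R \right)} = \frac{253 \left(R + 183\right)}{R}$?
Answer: $- \frac{281083}{13} \approx -21622.0$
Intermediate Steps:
$Y{\left(R \right)} = \frac{46299 + 253 R}{R}$ ($Y{\left(R \right)} = \frac{253 \left(183 + R\right)}{R} = \frac{46299 + 253 R}{R}$)
$- Y{\left(\frac{\left(-13\right) \left(-4\right)}{\left(-6\right) \left(-4\right)} \right)} = - (253 + \frac{46299}{\left(-13\right) \left(-4\right) \frac{1}{\left(-6\right) \left(-4\right)}}) = - (253 + \frac{46299}{52 \cdot \frac{1}{24}}) = - (253 + \frac{46299}{\frac{13}{6}}) = - (253 + 46299 \cdot \frac{6}{13}) = - (253 + \frac{277794}{13}) = \left(-1\right) \frac{281083}{13} = - \frac{281083}{13}$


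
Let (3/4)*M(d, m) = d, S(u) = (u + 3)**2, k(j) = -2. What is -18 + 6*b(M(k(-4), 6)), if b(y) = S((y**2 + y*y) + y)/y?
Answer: -17809/36 ≈ -494.69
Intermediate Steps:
S(u) = (3 + u)**2
M(d, m) = 4*d/3
b(y) = (3 + y + 2*y**2)**2/y (b(y) = (3 + ((y**2 + y*y) + y))**2/y = (3 + ((y**2 + y**2) + y))**2/y = (3 + (2*y**2 + y))**2/y = (3 + (y + 2*y**2))**2/y = (3 + y + 2*y**2)**2/y)
-18 + 6*b(M(k(-4), 6)) = -18 + 6*((3 + ((4/3)*(-2))*(1 + 2*((4/3)*(-2))))**2/(((4/3)*(-2)))) = -18 + 6*((3 - 8*(1 + 2*(-8/3))/3)**2/(-8/3)) = -18 + 6*(-3*(3 - 8*(1 - 16/3)/3)**2/8) = -18 + 6*(-3*(3 - 8/3*(-13/3))**2/8) = -18 + 6*(-3*(3 + 104/9)**2/8) = -18 + 6*(-3*(131/9)**2/8) = -18 + 6*(-3/8*17161/81) = -18 + 6*(-17161/216) = -18 - 17161/36 = -17809/36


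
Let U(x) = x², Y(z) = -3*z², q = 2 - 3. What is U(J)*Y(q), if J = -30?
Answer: -2700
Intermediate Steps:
q = -1
U(J)*Y(q) = (-30)²*(-3*(-1)²) = 900*(-3*1) = 900*(-3) = -2700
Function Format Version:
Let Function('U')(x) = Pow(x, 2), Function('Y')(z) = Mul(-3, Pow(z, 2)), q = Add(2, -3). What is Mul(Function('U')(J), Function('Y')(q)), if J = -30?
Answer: -2700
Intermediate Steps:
q = -1
Mul(Function('U')(J), Function('Y')(q)) = Mul(Pow(-30, 2), Mul(-3, Pow(-1, 2))) = Mul(900, Mul(-3, 1)) = Mul(900, -3) = -2700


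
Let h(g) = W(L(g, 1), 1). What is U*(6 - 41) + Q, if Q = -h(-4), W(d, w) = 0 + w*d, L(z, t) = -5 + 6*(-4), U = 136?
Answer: -4731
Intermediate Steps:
L(z, t) = -29 (L(z, t) = -5 - 24 = -29)
W(d, w) = d*w (W(d, w) = 0 + d*w = d*w)
h(g) = -29 (h(g) = -29*1 = -29)
Q = 29 (Q = -1*(-29) = 29)
U*(6 - 41) + Q = 136*(6 - 41) + 29 = 136*(-35) + 29 = -4760 + 29 = -4731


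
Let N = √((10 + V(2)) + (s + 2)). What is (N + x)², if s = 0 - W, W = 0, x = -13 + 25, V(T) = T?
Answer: (12 + √14)² ≈ 247.80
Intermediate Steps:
x = 12
s = 0 (s = 0 - 1*0 = 0 + 0 = 0)
N = √14 (N = √((10 + 2) + (0 + 2)) = √(12 + 2) = √14 ≈ 3.7417)
(N + x)² = (√14 + 12)² = (12 + √14)²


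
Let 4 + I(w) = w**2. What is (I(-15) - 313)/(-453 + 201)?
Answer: 23/63 ≈ 0.36508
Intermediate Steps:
I(w) = -4 + w**2
(I(-15) - 313)/(-453 + 201) = ((-4 + (-15)**2) - 313)/(-453 + 201) = ((-4 + 225) - 313)/(-252) = (221 - 313)*(-1/252) = -92*(-1/252) = 23/63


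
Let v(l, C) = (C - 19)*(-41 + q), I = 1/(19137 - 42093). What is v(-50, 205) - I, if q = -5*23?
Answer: -666091295/22956 ≈ -29016.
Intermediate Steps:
q = -115
I = -1/22956 (I = 1/(-22956) = -1/22956 ≈ -4.3562e-5)
v(l, C) = 2964 - 156*C (v(l, C) = (C - 19)*(-41 - 115) = (-19 + C)*(-156) = 2964 - 156*C)
v(-50, 205) - I = (2964 - 156*205) - 1*(-1/22956) = (2964 - 31980) + 1/22956 = -29016 + 1/22956 = -666091295/22956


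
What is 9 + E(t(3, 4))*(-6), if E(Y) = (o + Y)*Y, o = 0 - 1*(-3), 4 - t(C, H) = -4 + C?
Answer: -231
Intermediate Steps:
t(C, H) = 8 - C (t(C, H) = 4 - (-4 + C) = 4 + (4 - C) = 8 - C)
o = 3 (o = 0 + 3 = 3)
E(Y) = Y*(3 + Y) (E(Y) = (3 + Y)*Y = Y*(3 + Y))
9 + E(t(3, 4))*(-6) = 9 + ((8 - 1*3)*(3 + (8 - 1*3)))*(-6) = 9 + ((8 - 3)*(3 + (8 - 3)))*(-6) = 9 + (5*(3 + 5))*(-6) = 9 + (5*8)*(-6) = 9 + 40*(-6) = 9 - 240 = -231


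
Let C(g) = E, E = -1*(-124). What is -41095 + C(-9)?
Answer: -40971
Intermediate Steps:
E = 124
C(g) = 124
-41095 + C(-9) = -41095 + 124 = -40971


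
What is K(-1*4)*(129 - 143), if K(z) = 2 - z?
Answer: -84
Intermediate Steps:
K(-1*4)*(129 - 143) = (2 - (-1)*4)*(129 - 143) = (2 - 1*(-4))*(-14) = (2 + 4)*(-14) = 6*(-14) = -84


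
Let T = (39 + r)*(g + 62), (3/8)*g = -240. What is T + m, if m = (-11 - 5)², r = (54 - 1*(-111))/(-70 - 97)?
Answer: -3626392/167 ≈ -21715.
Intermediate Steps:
g = -640 (g = (8/3)*(-240) = -640)
r = -165/167 (r = (54 + 111)/(-167) = 165*(-1/167) = -165/167 ≈ -0.98802)
m = 256 (m = (-16)² = 256)
T = -3669144/167 (T = (39 - 165/167)*(-640 + 62) = (6348/167)*(-578) = -3669144/167 ≈ -21971.)
T + m = -3669144/167 + 256 = -3626392/167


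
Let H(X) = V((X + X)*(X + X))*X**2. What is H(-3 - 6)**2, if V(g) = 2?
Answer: 26244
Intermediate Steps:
H(X) = 2*X**2
H(-3 - 6)**2 = (2*(-3 - 6)**2)**2 = (2*(-9)**2)**2 = (2*81)**2 = 162**2 = 26244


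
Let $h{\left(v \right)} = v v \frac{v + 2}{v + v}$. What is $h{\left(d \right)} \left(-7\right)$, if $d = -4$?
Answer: $-28$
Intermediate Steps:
$h{\left(v \right)} = \frac{v \left(2 + v\right)}{2}$ ($h{\left(v \right)} = v^{2} \frac{2 + v}{2 v} = \frac{v \left(2 + v\right)}{2}$)
$h{\left(d \right)} \left(-7\right) = \frac{1}{2} \left(-4\right) \left(2 - 4\right) \left(-7\right) = \frac{1}{2} \left(-4\right) \left(-2\right) \left(-7\right) = 4 \left(-7\right) = -28$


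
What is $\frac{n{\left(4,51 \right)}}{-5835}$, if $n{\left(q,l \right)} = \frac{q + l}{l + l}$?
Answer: $- \frac{11}{119034} \approx -9.2411 \cdot 10^{-5}$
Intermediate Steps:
$n{\left(q,l \right)} = \frac{l + q}{2 l}$
$\frac{n{\left(4,51 \right)}}{-5835} = \frac{\frac{1}{2} \cdot \frac{1}{51} \left(51 + 4\right)}{-5835} = \frac{1}{2} \cdot \frac{1}{51} \cdot 55 \left(- \frac{1}{5835}\right) = \frac{55}{102} \left(- \frac{1}{5835}\right) = - \frac{11}{119034}$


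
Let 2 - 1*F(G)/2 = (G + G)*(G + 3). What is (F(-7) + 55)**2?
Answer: 2809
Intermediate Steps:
F(G) = 4 - 4*G*(3 + G) (F(G) = 4 - 2*(G + G)*(G + 3) = 4 - 2*2*G*(3 + G) = 4 - 4*G*(3 + G))
(F(-7) + 55)**2 = ((4 - 12*(-7) - 4*(-7)**2) + 55)**2 = ((4 + 84 - 4*49) + 55)**2 = ((4 + 84 - 196) + 55)**2 = (-108 + 55)**2 = (-53)**2 = 2809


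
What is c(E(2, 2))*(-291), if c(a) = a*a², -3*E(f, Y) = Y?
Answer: 776/9 ≈ 86.222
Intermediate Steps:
E(f, Y) = -Y/3
c(a) = a³
c(E(2, 2))*(-291) = (-⅓*2)³*(-291) = (-⅔)³*(-291) = -8/27*(-291) = 776/9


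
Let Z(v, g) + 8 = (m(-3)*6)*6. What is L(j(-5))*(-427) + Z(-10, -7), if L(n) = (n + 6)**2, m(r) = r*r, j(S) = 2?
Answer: -27012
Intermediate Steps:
m(r) = r**2
Z(v, g) = 316 (Z(v, g) = -8 + ((-3)**2*6)*6 = -8 + (9*6)*6 = -8 + 54*6 = -8 + 324 = 316)
L(n) = (6 + n)**2
L(j(-5))*(-427) + Z(-10, -7) = (6 + 2)**2*(-427) + 316 = 8**2*(-427) + 316 = 64*(-427) + 316 = -27328 + 316 = -27012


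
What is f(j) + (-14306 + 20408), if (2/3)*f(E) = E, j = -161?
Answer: 11721/2 ≈ 5860.5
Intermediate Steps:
f(E) = 3*E/2
f(j) + (-14306 + 20408) = (3/2)*(-161) + (-14306 + 20408) = -483/2 + 6102 = 11721/2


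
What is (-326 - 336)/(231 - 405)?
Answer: 331/87 ≈ 3.8046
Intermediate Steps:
(-326 - 336)/(231 - 405) = -662/(-174) = -662*(-1/174) = 331/87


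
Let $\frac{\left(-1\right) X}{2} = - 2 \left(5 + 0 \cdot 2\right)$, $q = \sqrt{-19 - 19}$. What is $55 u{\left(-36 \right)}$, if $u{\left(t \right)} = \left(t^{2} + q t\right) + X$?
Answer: $72380 - 1980 i \sqrt{38} \approx 72380.0 - 12206.0 i$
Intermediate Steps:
$q = i \sqrt{38}$ ($q = \sqrt{-38} = i \sqrt{38} \approx 6.1644 i$)
$X = 20$ ($X = - 2 \left(- 2 \left(5 + 0 \cdot 2\right)\right) = - 2 \left(- 2 \left(5 + 0\right)\right) = - 2 \left(\left(-2\right) 5\right) = \left(-2\right) \left(-10\right) = 20$)
$u{\left(t \right)} = 20 + t^{2} + i t \sqrt{38}$ ($u{\left(t \right)} = \left(t^{2} + i \sqrt{38} t\right) + 20 = \left(t^{2} + i t \sqrt{38}\right) + 20 = 20 + t^{2} + i t \sqrt{38}$)
$55 u{\left(-36 \right)} = 55 \left(20 + \left(-36\right)^{2} + i \left(-36\right) \sqrt{38}\right) = 55 \left(20 + 1296 - 36 i \sqrt{38}\right) = 55 \left(1316 - 36 i \sqrt{38}\right) = 72380 - 1980 i \sqrt{38}$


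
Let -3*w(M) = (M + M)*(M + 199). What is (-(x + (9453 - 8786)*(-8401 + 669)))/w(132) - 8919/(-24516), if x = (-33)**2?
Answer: -3504125093/19836168 ≈ -176.65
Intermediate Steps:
x = 1089
w(M) = -2*M*(199 + M)/3 (w(M) = -(M + M)*(M + 199)/3 = -2*M*(199 + M)/3)
(-(x + (9453 - 8786)*(-8401 + 669)))/w(132) - 8919/(-24516) = (-(1089 + (9453 - 8786)*(-8401 + 669)))/((-2/3*132*(199 + 132))) - 8919/(-24516) = (-(1089 + 667*(-7732)))/((-2/3*132*331)) - 8919*(-1/24516) = -(1089 - 5157244)/(-29128) + 991/2724 = -1*(-5156155)*(-1/29128) + 991/2724 = 5156155*(-1/29128) + 991/2724 = -5156155/29128 + 991/2724 = -3504125093/19836168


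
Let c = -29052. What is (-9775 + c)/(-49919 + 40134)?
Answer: 38827/9785 ≈ 3.9680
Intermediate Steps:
(-9775 + c)/(-49919 + 40134) = (-9775 - 29052)/(-49919 + 40134) = -38827/(-9785) = -38827*(-1/9785) = 38827/9785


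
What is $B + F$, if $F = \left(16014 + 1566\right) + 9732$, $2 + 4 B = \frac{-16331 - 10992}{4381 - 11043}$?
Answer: $\frac{727824175}{26648} \approx 27313.0$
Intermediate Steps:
$B = \frac{13999}{26648}$ ($B = - \frac{1}{2} + \frac{\left(-16331 - 10992\right) \frac{1}{4381 - 11043}}{4} = - \frac{1}{2} + \frac{\left(-27323\right) \frac{1}{-6662}}{4} = - \frac{1}{2} + \frac{\left(-27323\right) \left(- \frac{1}{6662}\right)}{4} = - \frac{1}{2} + \frac{1}{4} \cdot \frac{27323}{6662} = - \frac{1}{2} + \frac{27323}{26648} = \frac{13999}{26648} \approx 0.52533$)
$F = 27312$ ($F = 17580 + 9732 = 27312$)
$B + F = \frac{13999}{26648} + 27312 = \frac{727824175}{26648}$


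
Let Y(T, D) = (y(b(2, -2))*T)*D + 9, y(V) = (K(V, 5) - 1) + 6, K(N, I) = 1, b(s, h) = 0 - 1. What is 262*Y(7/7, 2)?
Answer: 5502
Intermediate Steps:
b(s, h) = -1
y(V) = 6 (y(V) = (1 - 1) + 6 = 0 + 6 = 6)
Y(T, D) = 9 + 6*D*T (Y(T, D) = (6*T)*D + 9 = 6*D*T + 9 = 9 + 6*D*T)
262*Y(7/7, 2) = 262*(9 + 6*2*(7/7)) = 262*(9 + 6*2*(7*(⅐))) = 262*(9 + 6*2*1) = 262*(9 + 12) = 262*21 = 5502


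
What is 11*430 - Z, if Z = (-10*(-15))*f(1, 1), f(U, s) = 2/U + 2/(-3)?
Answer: 4530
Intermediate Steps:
f(U, s) = -⅔ + 2/U (f(U, s) = 2/U + 2*(-⅓) = 2/U - ⅔ = -⅔ + 2/U)
Z = 200 (Z = (-10*(-15))*(-⅔ + 2/1) = 150*(-⅔ + 2*1) = 150*(-⅔ + 2) = 150*(4/3) = 200)
11*430 - Z = 11*430 - 1*200 = 4730 - 200 = 4530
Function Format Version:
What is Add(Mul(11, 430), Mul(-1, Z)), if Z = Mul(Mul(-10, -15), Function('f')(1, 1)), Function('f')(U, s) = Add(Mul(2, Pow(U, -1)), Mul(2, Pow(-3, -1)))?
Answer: 4530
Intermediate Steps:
Function('f')(U, s) = Add(Rational(-2, 3), Mul(2, Pow(U, -1))) (Function('f')(U, s) = Add(Mul(2, Pow(U, -1)), Mul(2, Rational(-1, 3))) = Add(Mul(2, Pow(U, -1)), Rational(-2, 3)) = Add(Rational(-2, 3), Mul(2, Pow(U, -1))))
Z = 200 (Z = Mul(Mul(-10, -15), Add(Rational(-2, 3), Mul(2, Pow(1, -1)))) = Mul(150, Add(Rational(-2, 3), Mul(2, 1))) = Mul(150, Add(Rational(-2, 3), 2)) = Mul(150, Rational(4, 3)) = 200)
Add(Mul(11, 430), Mul(-1, Z)) = Add(Mul(11, 430), Mul(-1, 200)) = Add(4730, -200) = 4530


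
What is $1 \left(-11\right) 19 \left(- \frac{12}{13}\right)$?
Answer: $\frac{2508}{13} \approx 192.92$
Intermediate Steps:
$1 \left(-11\right) 19 \left(- \frac{12}{13}\right) = 1 \left(- 209 \left(\left(-12\right) \frac{1}{13}\right)\right) = 1 \left(\left(-209\right) \left(- \frac{12}{13}\right)\right) = 1 \cdot \frac{2508}{13} = \frac{2508}{13}$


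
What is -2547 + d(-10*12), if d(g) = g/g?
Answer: -2546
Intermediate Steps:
d(g) = 1
-2547 + d(-10*12) = -2547 + 1 = -2546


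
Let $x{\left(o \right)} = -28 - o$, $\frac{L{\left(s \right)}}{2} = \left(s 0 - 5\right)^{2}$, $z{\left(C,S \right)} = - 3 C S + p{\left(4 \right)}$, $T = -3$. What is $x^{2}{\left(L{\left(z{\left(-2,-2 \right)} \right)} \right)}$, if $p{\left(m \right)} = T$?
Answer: $6084$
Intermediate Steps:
$p{\left(m \right)} = -3$
$z{\left(C,S \right)} = -3 - 3 C S$ ($z{\left(C,S \right)} = - 3 C S - 3 = -3 - 3 C S$)
$L{\left(s \right)} = 50$ ($L{\left(s \right)} = 2 \left(s 0 - 5\right)^{2} = 2 \left(0 - 5\right)^{2} = 2 \left(-5\right)^{2} = 2 \cdot 25 = 50$)
$x^{2}{\left(L{\left(z{\left(-2,-2 \right)} \right)} \right)} = \left(-28 - 50\right)^{2} = \left(-78\right)^{2} = 6084$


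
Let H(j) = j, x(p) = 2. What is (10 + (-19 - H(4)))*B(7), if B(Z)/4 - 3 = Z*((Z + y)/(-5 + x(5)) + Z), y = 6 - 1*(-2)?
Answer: -884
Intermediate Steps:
y = 8 (y = 6 + 2 = 8)
B(Z) = 12 + 4*Z*(-8/3 + 2*Z/3) (B(Z) = 12 + 4*(Z*((Z + 8)/(-5 + 2) + Z)) = 12 + 4*(Z*((8 + Z)/(-3) + Z)) = 12 + 4*(Z*((8 + Z)*(-⅓) + Z)) = 12 + 4*(Z*((-8/3 - Z/3) + Z)) = 12 + 4*(Z*(-8/3 + 2*Z/3)) = 12 + 4*Z*(-8/3 + 2*Z/3))
(10 + (-19 - H(4)))*B(7) = (10 + (-19 - 1*4))*(12 - 32/3*7 + (8/3)*7²) = (10 + (-19 - 4))*(12 - 224/3 + (8/3)*49) = (10 - 23)*(12 - 224/3 + 392/3) = -13*68 = -884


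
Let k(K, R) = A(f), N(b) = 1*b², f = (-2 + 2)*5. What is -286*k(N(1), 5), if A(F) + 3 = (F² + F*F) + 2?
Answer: 286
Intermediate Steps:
f = 0 (f = 0*5 = 0)
N(b) = b²
A(F) = -1 + 2*F² (A(F) = -3 + ((F² + F*F) + 2) = -3 + ((F² + F²) + 2) = -3 + (2*F² + 2) = -3 + (2 + 2*F²) = -1 + 2*F²)
k(K, R) = -1 (k(K, R) = -1 + 2*0² = -1 + 2*0 = -1 + 0 = -1)
-286*k(N(1), 5) = -286*(-1) = 286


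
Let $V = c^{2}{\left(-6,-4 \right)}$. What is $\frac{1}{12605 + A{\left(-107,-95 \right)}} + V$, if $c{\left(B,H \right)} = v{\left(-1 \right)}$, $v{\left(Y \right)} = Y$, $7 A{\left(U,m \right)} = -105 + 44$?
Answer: $\frac{88181}{88174} \approx 1.0001$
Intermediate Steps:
$A{\left(U,m \right)} = - \frac{61}{7}$ ($A{\left(U,m \right)} = \frac{-105 + 44}{7} = \frac{1}{7} \left(-61\right) = - \frac{61}{7}$)
$c{\left(B,H \right)} = -1$
$V = 1$ ($V = \left(-1\right)^{2} = 1$)
$\frac{1}{12605 + A{\left(-107,-95 \right)}} + V = \frac{1}{12605 - \frac{61}{7}} + 1 = \frac{1}{\frac{88174}{7}} + 1 = \frac{7}{88174} + 1 = \frac{88181}{88174}$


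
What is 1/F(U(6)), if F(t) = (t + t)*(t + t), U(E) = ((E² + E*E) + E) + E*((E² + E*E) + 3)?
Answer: 1/1115136 ≈ 8.9675e-7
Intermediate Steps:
U(E) = E + 2*E² + E*(3 + 2*E²) (U(E) = ((E² + E²) + E) + E*((E² + E²) + 3) = (2*E² + E) + E*(2*E² + 3) = (E + 2*E²) + E*(3 + 2*E²) = E + 2*E² + E*(3 + 2*E²))
F(t) = 4*t² (F(t) = (2*t)*(2*t) = 4*t²)
1/F(U(6)) = 1/(4*(2*6*(2 + 6 + 6²))²) = 1/(4*(2*6*(2 + 6 + 36))²) = 1/(4*(2*6*44)²) = 1/(4*528²) = 1/(4*278784) = 1/1115136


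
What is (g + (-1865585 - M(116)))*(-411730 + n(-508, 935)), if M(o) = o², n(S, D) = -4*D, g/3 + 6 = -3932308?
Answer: 5681960657010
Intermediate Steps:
g = -11796942 (g = -18 + 3*(-3932308) = -18 - 11796924 = -11796942)
(g + (-1865585 - M(116)))*(-411730 + n(-508, 935)) = (-11796942 + (-1865585 - 1*116²))*(-411730 - 4*935) = (-11796942 + (-1865585 - 1*13456))*(-411730 - 3740) = (-11796942 + (-1865585 - 13456))*(-415470) = (-11796942 - 1879041)*(-415470) = -13675983*(-415470) = 5681960657010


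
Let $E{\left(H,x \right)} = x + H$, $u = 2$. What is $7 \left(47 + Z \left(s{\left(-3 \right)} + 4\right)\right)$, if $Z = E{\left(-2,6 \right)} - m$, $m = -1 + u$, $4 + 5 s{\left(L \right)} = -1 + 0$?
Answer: $392$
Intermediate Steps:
$s{\left(L \right)} = -1$ ($s{\left(L \right)} = - \frac{4}{5} + \frac{-1 + 0}{5} = - \frac{4}{5} + \frac{1}{5} \left(-1\right) = - \frac{4}{5} - \frac{1}{5} = -1$)
$m = 1$ ($m = -1 + 2 = 1$)
$E{\left(H,x \right)} = H + x$
$Z = 3$ ($Z = \left(-2 + 6\right) - 1 = 4 - 1 = 3$)
$7 \left(47 + Z \left(s{\left(-3 \right)} + 4\right)\right) = 7 \left(47 + 3 \left(-1 + 4\right)\right) = 7 \left(47 + 3 \cdot 3\right) = 7 \left(47 + 9\right) = 7 \cdot 56 = 392$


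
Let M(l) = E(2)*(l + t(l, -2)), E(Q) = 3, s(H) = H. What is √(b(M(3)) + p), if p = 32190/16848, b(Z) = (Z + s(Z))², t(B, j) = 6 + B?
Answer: √1135838886/468 ≈ 72.013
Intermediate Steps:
M(l) = 18 + 6*l (M(l) = 3*(l + (6 + l)) = 3*(6 + 2*l) = 18 + 6*l)
b(Z) = 4*Z² (b(Z) = (Z + Z)² = (2*Z)² = 4*Z²)
p = 5365/2808 (p = 32190*(1/16848) = 5365/2808 ≈ 1.9106)
√(b(M(3)) + p) = √(4*(18 + 6*3)² + 5365/2808) = √(4*(18 + 18)² + 5365/2808) = √(4*36² + 5365/2808) = √(4*1296 + 5365/2808) = √(5184 + 5365/2808) = √(14562037/2808) = √1135838886/468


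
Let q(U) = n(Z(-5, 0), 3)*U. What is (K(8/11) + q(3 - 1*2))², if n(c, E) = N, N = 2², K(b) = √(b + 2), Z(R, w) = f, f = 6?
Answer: (44 + √330)²/121 ≈ 31.939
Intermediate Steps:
Z(R, w) = 6
K(b) = √(2 + b)
N = 4
n(c, E) = 4
q(U) = 4*U
(K(8/11) + q(3 - 1*2))² = (√(2 + 8/11) + 4*(3 - 1*2))² = (√(2 + 8*(1/11)) + 4*(3 - 2))² = (√(2 + 8/11) + 4*1)² = (√(30/11) + 4)² = (√330/11 + 4)² = (4 + √330/11)²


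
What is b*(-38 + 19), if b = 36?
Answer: -684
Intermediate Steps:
b*(-38 + 19) = 36*(-38 + 19) = 36*(-19) = -684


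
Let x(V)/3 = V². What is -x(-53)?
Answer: -8427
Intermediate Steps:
x(V) = 3*V²
-x(-53) = -3*(-53)² = -3*2809 = -1*8427 = -8427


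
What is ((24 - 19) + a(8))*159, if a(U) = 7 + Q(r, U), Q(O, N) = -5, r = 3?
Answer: 1113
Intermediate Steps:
a(U) = 2 (a(U) = 7 - 5 = 2)
((24 - 19) + a(8))*159 = ((24 - 19) + 2)*159 = (5 + 2)*159 = 7*159 = 1113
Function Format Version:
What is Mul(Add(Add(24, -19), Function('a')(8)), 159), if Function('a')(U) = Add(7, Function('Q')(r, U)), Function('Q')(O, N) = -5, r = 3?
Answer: 1113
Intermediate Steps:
Function('a')(U) = 2 (Function('a')(U) = Add(7, -5) = 2)
Mul(Add(Add(24, -19), Function('a')(8)), 159) = Mul(Add(Add(24, -19), 2), 159) = Mul(Add(5, 2), 159) = Mul(7, 159) = 1113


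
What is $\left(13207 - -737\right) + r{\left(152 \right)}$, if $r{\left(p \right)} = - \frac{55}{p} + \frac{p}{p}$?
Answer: $\frac{2119585}{152} \approx 13945.0$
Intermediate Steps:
$r{\left(p \right)} = 1 - \frac{55}{p}$ ($r{\left(p \right)} = - \frac{55}{p} + 1 = 1 - \frac{55}{p}$)
$\left(13207 - -737\right) + r{\left(152 \right)} = \left(13207 - -737\right) + \frac{-55 + 152}{152} = \left(13207 + 737\right) + \frac{1}{152} \cdot 97 = 13944 + \frac{97}{152} = \frac{2119585}{152}$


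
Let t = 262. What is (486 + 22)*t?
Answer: 133096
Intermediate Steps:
(486 + 22)*t = (486 + 22)*262 = 508*262 = 133096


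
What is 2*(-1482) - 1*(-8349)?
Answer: 5385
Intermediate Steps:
2*(-1482) - 1*(-8349) = -2964 + 8349 = 5385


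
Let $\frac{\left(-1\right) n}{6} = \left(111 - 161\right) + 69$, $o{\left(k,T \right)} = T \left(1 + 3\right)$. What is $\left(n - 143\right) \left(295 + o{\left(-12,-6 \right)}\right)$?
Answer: $-69647$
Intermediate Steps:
$o{\left(k,T \right)} = 4 T$ ($o{\left(k,T \right)} = T 4 = 4 T$)
$n = -114$ ($n = - 6 \left(\left(111 - 161\right) + 69\right) = - 6 \left(-50 + 69\right) = \left(-6\right) 19 = -114$)
$\left(n - 143\right) \left(295 + o{\left(-12,-6 \right)}\right) = \left(-114 - 143\right) \left(295 + 4 \left(-6\right)\right) = - 257 \left(295 - 24\right) = \left(-257\right) 271 = -69647$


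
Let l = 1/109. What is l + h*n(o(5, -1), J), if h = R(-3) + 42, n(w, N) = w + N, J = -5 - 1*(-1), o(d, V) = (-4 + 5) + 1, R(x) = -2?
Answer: -8719/109 ≈ -79.991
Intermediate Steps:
o(d, V) = 2 (o(d, V) = 1 + 1 = 2)
J = -4 (J = -5 + 1 = -4)
n(w, N) = N + w
l = 1/109 ≈ 0.0091743
h = 40 (h = -2 + 42 = 40)
l + h*n(o(5, -1), J) = 1/109 + 40*(-4 + 2) = 1/109 + 40*(-2) = 1/109 - 80 = -8719/109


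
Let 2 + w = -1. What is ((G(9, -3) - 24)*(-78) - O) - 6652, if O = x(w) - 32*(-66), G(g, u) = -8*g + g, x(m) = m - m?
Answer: -1978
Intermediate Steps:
w = -3 (w = -2 - 1 = -3)
x(m) = 0
G(g, u) = -7*g
O = 2112 (O = 0 - 32*(-66) = 0 + 2112 = 2112)
((G(9, -3) - 24)*(-78) - O) - 6652 = ((-7*9 - 24)*(-78) - 1*2112) - 6652 = ((-63 - 24)*(-78) - 2112) - 6652 = (-87*(-78) - 2112) - 6652 = (6786 - 2112) - 6652 = 4674 - 6652 = -1978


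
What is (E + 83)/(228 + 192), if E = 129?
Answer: 53/105 ≈ 0.50476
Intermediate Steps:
(E + 83)/(228 + 192) = (129 + 83)/(228 + 192) = 212/420 = 212*(1/420) = 53/105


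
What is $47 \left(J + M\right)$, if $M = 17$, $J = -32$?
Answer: $-705$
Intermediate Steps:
$47 \left(J + M\right) = 47 \left(-32 + 17\right) = 47 \left(-15\right) = -705$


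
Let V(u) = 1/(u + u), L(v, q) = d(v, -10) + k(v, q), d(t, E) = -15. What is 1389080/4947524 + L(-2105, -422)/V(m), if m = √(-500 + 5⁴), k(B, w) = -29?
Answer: 347270/1236881 - 440*√5 ≈ -983.59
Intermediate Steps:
m = 5*√5 (m = √(-500 + 625) = √125 = 5*√5 ≈ 11.180)
L(v, q) = -44 (L(v, q) = -15 - 29 = -44)
V(u) = 1/(2*u)
1389080/4947524 + L(-2105, -422)/V(m) = 1389080/4947524 - 44*10*√5 = 1389080*(1/4947524) - 44*10*√5 = 347270/1236881 - 44*10*√5 = 347270/1236881 - 440*√5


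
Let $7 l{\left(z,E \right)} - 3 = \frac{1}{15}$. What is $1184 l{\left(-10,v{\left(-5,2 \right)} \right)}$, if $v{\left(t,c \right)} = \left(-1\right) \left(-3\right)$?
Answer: $\frac{54464}{105} \approx 518.71$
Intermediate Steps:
$v{\left(t,c \right)} = 3$
$l{\left(z,E \right)} = \frac{46}{105}$ ($l{\left(z,E \right)} = \frac{3}{7} + \frac{1}{7 \cdot 15} = \frac{3}{7} + \frac{1}{7} \cdot \frac{1}{15} = \frac{3}{7} + \frac{1}{105} = \frac{46}{105}$)
$1184 l{\left(-10,v{\left(-5,2 \right)} \right)} = 1184 \cdot \frac{46}{105} = \frac{54464}{105}$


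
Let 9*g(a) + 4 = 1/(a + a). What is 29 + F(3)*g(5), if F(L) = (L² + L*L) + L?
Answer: 199/10 ≈ 19.900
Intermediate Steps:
g(a) = -4/9 + 1/(18*a) (g(a) = -4/9 + 1/(9*(a + a)) = -4/9 + 1/(9*((2*a))) = -4/9 + (1/(2*a))/9 = -4/9 + 1/(18*a))
F(L) = L + 2*L² (F(L) = (L² + L²) + L = 2*L² + L = L + 2*L²)
29 + F(3)*g(5) = 29 + (3*(1 + 2*3))*((1/18)*(1 - 8*5)/5) = 29 + (3*(1 + 6))*((1/18)*(⅕)*(1 - 40)) = 29 + (3*7)*((1/18)*(⅕)*(-39)) = 29 + 21*(-13/30) = 29 - 91/10 = 199/10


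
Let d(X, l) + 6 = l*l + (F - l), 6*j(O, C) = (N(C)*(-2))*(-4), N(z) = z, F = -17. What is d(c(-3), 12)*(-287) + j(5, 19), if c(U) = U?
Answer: -93773/3 ≈ -31258.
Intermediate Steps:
j(O, C) = 4*C/3 (j(O, C) = ((C*(-2))*(-4))/6 = (-2*C*(-4))/6 = (8*C)/6 = 4*C/3)
d(X, l) = -23 + l² - l (d(X, l) = -6 + (l*l + (-17 - l)) = -6 + (l² + (-17 - l)) = -6 + (-17 + l² - l) = -23 + l² - l)
d(c(-3), 12)*(-287) + j(5, 19) = (-23 + 12² - 1*12)*(-287) + (4/3)*19 = (-23 + 144 - 12)*(-287) + 76/3 = 109*(-287) + 76/3 = -31283 + 76/3 = -93773/3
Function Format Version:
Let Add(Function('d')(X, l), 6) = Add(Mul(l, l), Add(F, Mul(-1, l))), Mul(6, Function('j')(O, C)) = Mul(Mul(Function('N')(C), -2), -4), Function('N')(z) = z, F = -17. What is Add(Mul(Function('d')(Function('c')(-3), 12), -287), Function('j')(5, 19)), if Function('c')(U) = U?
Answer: Rational(-93773, 3) ≈ -31258.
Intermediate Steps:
Function('j')(O, C) = Mul(Rational(4, 3), C) (Function('j')(O, C) = Mul(Rational(1, 6), Mul(Mul(C, -2), -4)) = Mul(Rational(1, 6), Mul(Mul(-2, C), -4)) = Mul(Rational(1, 6), Mul(8, C)) = Mul(Rational(4, 3), C))
Function('d')(X, l) = Add(-23, Pow(l, 2), Mul(-1, l)) (Function('d')(X, l) = Add(-6, Add(Mul(l, l), Add(-17, Mul(-1, l)))) = Add(-6, Add(Pow(l, 2), Add(-17, Mul(-1, l)))) = Add(-6, Add(-17, Pow(l, 2), Mul(-1, l))) = Add(-23, Pow(l, 2), Mul(-1, l)))
Add(Mul(Function('d')(Function('c')(-3), 12), -287), Function('j')(5, 19)) = Add(Mul(Add(-23, Pow(12, 2), Mul(-1, 12)), -287), Mul(Rational(4, 3), 19)) = Add(Mul(Add(-23, 144, -12), -287), Rational(76, 3)) = Add(Mul(109, -287), Rational(76, 3)) = Add(-31283, Rational(76, 3)) = Rational(-93773, 3)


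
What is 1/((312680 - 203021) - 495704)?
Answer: -1/386045 ≈ -2.5904e-6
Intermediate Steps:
1/((312680 - 203021) - 495704) = 1/(109659 - 495704) = 1/(-386045) = -1/386045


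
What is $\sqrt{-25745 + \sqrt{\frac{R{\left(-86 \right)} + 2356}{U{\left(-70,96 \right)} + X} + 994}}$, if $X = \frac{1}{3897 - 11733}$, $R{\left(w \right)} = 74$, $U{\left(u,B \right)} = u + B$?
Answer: $\frac{\sqrt{-42744887141705 + 40747 \sqrt{1805532738058}}}{40747} \approx 160.35 i$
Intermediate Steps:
$U{\left(u,B \right)} = B + u$
$X = - \frac{1}{7836}$ ($X = \frac{1}{-7836} = - \frac{1}{7836} \approx -0.00012762$)
$\sqrt{-25745 + \sqrt{\frac{R{\left(-86 \right)} + 2356}{U{\left(-70,96 \right)} + X} + 994}} = \sqrt{-25745 + \sqrt{\frac{74 + 2356}{\left(96 - 70\right) - \frac{1}{7836}} + 994}} = \sqrt{-25745 + \sqrt{\frac{2430}{26 - \frac{1}{7836}} + 994}} = \sqrt{-25745 + \sqrt{\frac{2430}{\frac{203735}{7836}} + 994}} = \sqrt{-25745 + \sqrt{2430 \cdot \frac{7836}{203735} + 994}} = \sqrt{-25745 + \sqrt{\frac{3808296}{40747} + 994}} = \sqrt{-25745 + \sqrt{\frac{44310814}{40747}}} = \sqrt{-25745 + \frac{\sqrt{1805532738058}}{40747}}$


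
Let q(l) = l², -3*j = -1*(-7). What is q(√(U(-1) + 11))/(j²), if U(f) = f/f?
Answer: 108/49 ≈ 2.2041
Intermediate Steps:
U(f) = 1
j = -7/3 (j = -(-1)*(-7)/3 = -⅓*7 = -7/3 ≈ -2.3333)
q(√(U(-1) + 11))/(j²) = (√(1 + 11))²/((-7/3)²) = (√12)²/(49/9) = (2*√3)²*(9/49) = 12*(9/49) = 108/49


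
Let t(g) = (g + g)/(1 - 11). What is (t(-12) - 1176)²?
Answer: 34433424/25 ≈ 1.3773e+6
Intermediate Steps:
t(g) = -g/5 (t(g) = (2*g)/(-10) = (2*g)*(-⅒) = -g/5)
(t(-12) - 1176)² = (-⅕*(-12) - 1176)² = (12/5 - 1176)² = (-5868/5)² = 34433424/25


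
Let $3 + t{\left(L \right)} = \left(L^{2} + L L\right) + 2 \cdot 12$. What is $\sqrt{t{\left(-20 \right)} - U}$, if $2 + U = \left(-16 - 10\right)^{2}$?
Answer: $7 \sqrt{3} \approx 12.124$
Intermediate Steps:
$U = 674$ ($U = -2 + \left(-16 - 10\right)^{2} = -2 + \left(-26\right)^{2} = -2 + 676 = 674$)
$t{\left(L \right)} = 21 + 2 L^{2}$ ($t{\left(L \right)} = -3 + \left(\left(L^{2} + L L\right) + 2 \cdot 12\right) = -3 + \left(\left(L^{2} + L^{2}\right) + 24\right) = -3 + \left(2 L^{2} + 24\right) = -3 + \left(24 + 2 L^{2}\right) = 21 + 2 L^{2}$)
$\sqrt{t{\left(-20 \right)} - U} = \sqrt{\left(21 + 2 \left(-20\right)^{2}\right) - 674} = \sqrt{\left(21 + 2 \cdot 400\right) - 674} = \sqrt{\left(21 + 800\right) - 674} = \sqrt{821 - 674} = \sqrt{147} = 7 \sqrt{3}$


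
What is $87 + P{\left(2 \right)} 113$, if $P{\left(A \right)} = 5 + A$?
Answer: $878$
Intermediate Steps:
$87 + P{\left(2 \right)} 113 = 87 + \left(5 + 2\right) 113 = 87 + 7 \cdot 113 = 87 + 791 = 878$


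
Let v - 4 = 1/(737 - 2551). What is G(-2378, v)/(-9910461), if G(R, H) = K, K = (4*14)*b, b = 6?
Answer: -112/3303487 ≈ -3.3904e-5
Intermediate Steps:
K = 336 (K = (4*14)*6 = 56*6 = 336)
v = 7255/1814 (v = 4 + 1/(737 - 2551) = 4 + 1/(-1814) = 4 - 1/1814 = 7255/1814 ≈ 3.9994)
G(R, H) = 336
G(-2378, v)/(-9910461) = 336/(-9910461) = 336*(-1/9910461) = -112/3303487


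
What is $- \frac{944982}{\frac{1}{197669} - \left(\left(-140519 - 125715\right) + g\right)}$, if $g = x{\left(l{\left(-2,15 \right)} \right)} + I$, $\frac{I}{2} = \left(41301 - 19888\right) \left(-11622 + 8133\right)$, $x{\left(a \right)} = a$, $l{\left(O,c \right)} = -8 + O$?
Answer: $- \frac{186793646958}{29588313165703} \approx -0.0063131$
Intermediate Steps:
$I = -149419914$ ($I = 2 \left(41301 - 19888\right) \left(-11622 + 8133\right) = 2 \cdot 21413 \left(-3489\right) = 2 \left(-74709957\right) = -149419914$)
$g = -149419924$ ($g = \left(-8 - 2\right) - 149419914 = -10 - 149419914 = -149419924$)
$- \frac{944982}{\frac{1}{197669} - \left(\left(-140519 - 125715\right) + g\right)} = - \frac{944982}{\frac{1}{197669} - \left(\left(-140519 - 125715\right) - 149419924\right)} = - \frac{944982}{\frac{1}{197669} - \left(-266234 - 149419924\right)} = - \frac{944982}{\frac{1}{197669} - -149686158} = - \frac{944982}{\frac{1}{197669} + 149686158} = - \frac{944982}{\frac{29588313165703}{197669}} = \left(-944982\right) \frac{197669}{29588313165703} = - \frac{186793646958}{29588313165703}$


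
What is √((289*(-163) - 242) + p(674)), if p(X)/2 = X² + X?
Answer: 3*√95839 ≈ 928.74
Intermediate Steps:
p(X) = 2*X + 2*X² (p(X) = 2*(X² + X) = 2*(X + X²) = 2*X + 2*X²)
√((289*(-163) - 242) + p(674)) = √((289*(-163) - 242) + 2*674*(1 + 674)) = √((-47107 - 242) + 2*674*675) = √(-47349 + 909900) = √862551 = 3*√95839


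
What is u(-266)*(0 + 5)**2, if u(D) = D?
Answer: -6650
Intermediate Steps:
u(-266)*(0 + 5)**2 = -266*(0 + 5)**2 = -266*5**2 = -266*25 = -6650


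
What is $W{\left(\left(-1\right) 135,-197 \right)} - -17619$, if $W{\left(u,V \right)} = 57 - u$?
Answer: $17811$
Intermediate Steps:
$W{\left(\left(-1\right) 135,-197 \right)} - -17619 = \left(57 - \left(-1\right) 135\right) - -17619 = \left(57 - -135\right) + 17619 = \left(57 + 135\right) + 17619 = 192 + 17619 = 17811$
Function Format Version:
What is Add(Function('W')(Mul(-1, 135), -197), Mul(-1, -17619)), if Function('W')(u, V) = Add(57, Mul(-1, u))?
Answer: 17811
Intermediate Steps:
Add(Function('W')(Mul(-1, 135), -197), Mul(-1, -17619)) = Add(Add(57, Mul(-1, Mul(-1, 135))), Mul(-1, -17619)) = Add(Add(57, Mul(-1, -135)), 17619) = Add(Add(57, 135), 17619) = Add(192, 17619) = 17811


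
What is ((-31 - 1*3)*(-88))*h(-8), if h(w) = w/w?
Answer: 2992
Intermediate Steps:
h(w) = 1
((-31 - 1*3)*(-88))*h(-8) = ((-31 - 1*3)*(-88))*1 = ((-31 - 3)*(-88))*1 = -34*(-88)*1 = 2992*1 = 2992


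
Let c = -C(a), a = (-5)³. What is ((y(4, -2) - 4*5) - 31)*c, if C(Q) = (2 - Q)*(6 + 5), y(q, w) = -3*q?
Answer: 88011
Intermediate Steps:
a = -125
C(Q) = 22 - 11*Q (C(Q) = (2 - Q)*11 = 22 - 11*Q)
c = -1397 (c = -(22 - 11*(-125)) = -(22 + 1375) = -1*1397 = -1397)
((y(4, -2) - 4*5) - 31)*c = ((-3*4 - 4*5) - 31)*(-1397) = ((-12 - 20) - 31)*(-1397) = (-32 - 31)*(-1397) = -63*(-1397) = 88011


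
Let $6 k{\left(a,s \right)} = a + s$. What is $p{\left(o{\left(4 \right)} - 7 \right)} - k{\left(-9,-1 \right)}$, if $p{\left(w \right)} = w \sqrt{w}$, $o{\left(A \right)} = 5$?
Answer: $\frac{5}{3} - 2 i \sqrt{2} \approx 1.6667 - 2.8284 i$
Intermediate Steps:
$k{\left(a,s \right)} = \frac{a}{6} + \frac{s}{6}$ ($k{\left(a,s \right)} = \frac{a + s}{6} = \frac{a}{6} + \frac{s}{6}$)
$p{\left(w \right)} = w^{\frac{3}{2}}$
$p{\left(o{\left(4 \right)} - 7 \right)} - k{\left(-9,-1 \right)} = \left(5 - 7\right)^{\frac{3}{2}} - \left(\frac{1}{6} \left(-9\right) + \frac{1}{6} \left(-1\right)\right) = \left(-2\right)^{\frac{3}{2}} - \left(- \frac{3}{2} - \frac{1}{6}\right) = - 2 i \sqrt{2} - - \frac{5}{3} = - 2 i \sqrt{2} + \frac{5}{3} = \frac{5}{3} - 2 i \sqrt{2}$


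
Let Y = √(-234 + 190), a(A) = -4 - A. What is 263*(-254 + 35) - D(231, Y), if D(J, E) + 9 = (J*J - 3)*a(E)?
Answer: 155844 + 106716*I*√11 ≈ 1.5584e+5 + 3.5394e+5*I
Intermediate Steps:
Y = 2*I*√11 (Y = √(-44) = 2*I*√11 ≈ 6.6332*I)
D(J, E) = -9 + (-4 - E)*(-3 + J²) (D(J, E) = -9 + (J*J - 3)*(-4 - E) = -9 + (J² - 3)*(-4 - E) = -9 + (-3 + J²)*(-4 - E) = -9 + (-4 - E)*(-3 + J²))
263*(-254 + 35) - D(231, Y) = 263*(-254 + 35) - (3 + 3*(2*I*√11) - 1*231²*(4 + 2*I*√11)) = 263*(-219) - (3 + 6*I*√11 - 1*53361*(4 + 2*I*√11)) = -57597 - (3 + 6*I*√11 + (-213444 - 106722*I*√11)) = -57597 - (-213441 - 106716*I*√11) = -57597 + (213441 + 106716*I*√11) = 155844 + 106716*I*√11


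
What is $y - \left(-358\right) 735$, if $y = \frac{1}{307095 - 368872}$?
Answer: $\frac{16255382009}{61777} \approx 2.6313 \cdot 10^{5}$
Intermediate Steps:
$y = - \frac{1}{61777}$ ($y = \frac{1}{307095 - 368872} = \frac{1}{-61777} = - \frac{1}{61777} \approx -1.6187 \cdot 10^{-5}$)
$y - \left(-358\right) 735 = - \frac{1}{61777} - \left(-358\right) 735 = - \frac{1}{61777} - -263130 = - \frac{1}{61777} + 263130 = \frac{16255382009}{61777}$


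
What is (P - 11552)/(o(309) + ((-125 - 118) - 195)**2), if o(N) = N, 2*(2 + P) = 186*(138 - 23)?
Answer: -859/192153 ≈ -0.0044704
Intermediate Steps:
P = 10693 (P = -2 + (186*(138 - 23))/2 = -2 + (186*115)/2 = -2 + (1/2)*21390 = -2 + 10695 = 10693)
(P - 11552)/(o(309) + ((-125 - 118) - 195)**2) = (10693 - 11552)/(309 + ((-125 - 118) - 195)**2) = -859/(309 + (-243 - 195)**2) = -859/(309 + (-438)**2) = -859/(309 + 191844) = -859/192153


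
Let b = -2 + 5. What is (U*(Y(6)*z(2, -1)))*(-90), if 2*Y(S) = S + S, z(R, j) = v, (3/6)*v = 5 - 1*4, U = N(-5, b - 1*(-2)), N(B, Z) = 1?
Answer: -1080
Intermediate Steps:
b = 3
U = 1
v = 2 (v = 2*(5 - 1*4) = 2*(5 - 4) = 2*1 = 2)
z(R, j) = 2
Y(S) = S (Y(S) = (S + S)/2 = (2*S)/2 = S)
(U*(Y(6)*z(2, -1)))*(-90) = (1*(6*2))*(-90) = (1*12)*(-90) = 12*(-90) = -1080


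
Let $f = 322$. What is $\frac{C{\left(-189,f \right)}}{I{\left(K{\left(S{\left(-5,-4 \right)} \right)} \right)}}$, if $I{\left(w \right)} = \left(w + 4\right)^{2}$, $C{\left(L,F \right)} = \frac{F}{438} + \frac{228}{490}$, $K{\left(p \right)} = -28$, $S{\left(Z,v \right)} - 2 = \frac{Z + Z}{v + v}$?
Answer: $\frac{64411}{30905280} \approx 0.0020841$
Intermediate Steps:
$S{\left(Z,v \right)} = 2 + \frac{Z}{v}$ ($S{\left(Z,v \right)} = 2 + \frac{Z + Z}{v + v} = 2 + \frac{2 Z}{2 v} = 2 + 2 Z \frac{1}{2 v} = 2 + \frac{Z}{v}$)
$C{\left(L,F \right)} = \frac{114}{245} + \frac{F}{438}$ ($C{\left(L,F \right)} = F \frac{1}{438} + 228 \cdot \frac{1}{490} = \frac{F}{438} + \frac{114}{245} = \frac{114}{245} + \frac{F}{438}$)
$I{\left(w \right)} = \left(4 + w\right)^{2}$
$\frac{C{\left(-189,f \right)}}{I{\left(K{\left(S{\left(-5,-4 \right)} \right)} \right)}} = \frac{\frac{114}{245} + \frac{1}{438} \cdot 322}{\left(4 - 28\right)^{2}} = \frac{\frac{114}{245} + \frac{161}{219}}{\left(-24\right)^{2}} = \frac{64411}{53655 \cdot 576} = \frac{64411}{53655} \cdot \frac{1}{576} = \frac{64411}{30905280}$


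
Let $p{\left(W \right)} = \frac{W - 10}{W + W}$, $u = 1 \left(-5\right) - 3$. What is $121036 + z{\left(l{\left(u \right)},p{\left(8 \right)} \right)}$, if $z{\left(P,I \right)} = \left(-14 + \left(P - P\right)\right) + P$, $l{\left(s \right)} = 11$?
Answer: $121033$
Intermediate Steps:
$u = -8$ ($u = -5 - 3 = -8$)
$p{\left(W \right)} = \frac{-10 + W}{2 W}$
$z{\left(P,I \right)} = -14 + P$ ($z{\left(P,I \right)} = \left(-14 + 0\right) + P = -14 + P$)
$121036 + z{\left(l{\left(u \right)},p{\left(8 \right)} \right)} = 121036 + \left(-14 + 11\right) = 121036 - 3 = 121033$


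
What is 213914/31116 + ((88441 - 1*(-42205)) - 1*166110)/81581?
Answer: 8173910105/1269237198 ≈ 6.4400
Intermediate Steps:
213914/31116 + ((88441 - 1*(-42205)) - 1*166110)/81581 = 213914*(1/31116) + ((88441 + 42205) - 166110)*(1/81581) = 106957/15558 + (130646 - 166110)*(1/81581) = 106957/15558 - 35464*1/81581 = 106957/15558 - 35464/81581 = 8173910105/1269237198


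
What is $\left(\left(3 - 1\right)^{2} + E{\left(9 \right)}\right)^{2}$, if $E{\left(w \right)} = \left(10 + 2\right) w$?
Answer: $12544$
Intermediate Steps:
$E{\left(w \right)} = 12 w$
$\left(\left(3 - 1\right)^{2} + E{\left(9 \right)}\right)^{2} = \left(\left(3 - 1\right)^{2} + 12 \cdot 9\right)^{2} = \left(2^{2} + 108\right)^{2} = \left(4 + 108\right)^{2} = 112^{2} = 12544$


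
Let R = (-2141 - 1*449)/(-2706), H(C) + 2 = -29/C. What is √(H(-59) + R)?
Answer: 2*I*√878336481/79827 ≈ 0.74252*I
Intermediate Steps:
H(C) = -2 - 29/C
R = 1295/1353 (R = (-2141 - 449)*(-1/2706) = -2590*(-1/2706) = 1295/1353 ≈ 0.95713)
√(H(-59) + R) = √((-2 - 29/(-59)) + 1295/1353) = √((-2 - 29*(-1/59)) + 1295/1353) = √((-2 + 29/59) + 1295/1353) = √(-89/59 + 1295/1353) = √(-44012/79827) = 2*I*√878336481/79827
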